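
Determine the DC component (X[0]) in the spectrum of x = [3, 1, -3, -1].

X[0] = Σ(n=0 to 3) x[n] · ω_4^0 = Σ x[n]
= (3) + (1) + (-3) + (-1)

X[0] = 0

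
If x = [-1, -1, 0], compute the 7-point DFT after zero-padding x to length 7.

Original 3-point DFT: [-2, -0.5000+0.8660i, -0.5000-0.8660i]
Zero-padded 7-point DFT provides frequency interpolation.

DFT_7([x, 0, ...]) = [-2, -1.6235+0.7818i, -0.7775+0.9749i, -0.0990+0.4339i, -0.0990-0.4339i, -0.7775-0.9749i, -1.6235-0.7818i]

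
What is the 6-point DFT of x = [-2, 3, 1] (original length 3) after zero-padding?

Original 3-point DFT: [2, -4.0000-1.7321i, -4.0000+1.7321i]
Zero-padded 6-point DFT provides frequency interpolation.

DFT_6([x, 0, ...]) = [2, -1.0000-3.4641i, -4.0000-1.7321i, -4, -4.0000+1.7321i, -1.0000+3.4641i]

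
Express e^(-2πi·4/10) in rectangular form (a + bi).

ω_10^4 = e^(-2πi·4/10)
= cos(-2π·4/10) + i·sin(-2π·4/10)
= cos(-8π/10) + i·sin(-8π/10)

ω_10^4 = cos(-8π/10) + i·sin(-8π/10) = -0.8090-0.5878i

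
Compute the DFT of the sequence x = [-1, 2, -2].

X[k] = Σ(n=0 to 2) x[n] · ω_3^(nk)
where ω_3 = e^(-2πi/3)

Computing each X[k]:
X[0] = -1
X[1] = -1.0000-3.4641i
X[2] = -1.0000+3.4641i

X = [-1, -1.0000-3.4641i, -1.0000+3.4641i]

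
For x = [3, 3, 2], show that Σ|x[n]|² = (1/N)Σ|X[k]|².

Time domain:
Σ|x[n]|² = |3|² + |3|² + |2|² = 22.0000

Frequency domain:
(1/3)Σ|X[k]|² = (1/3)(|8|² + |0.5000-0.8660i|² + |0.5000+0.8660i|²) = (1/3)·66.0000 = 22.0000

Both sides agree, confirming Parseval's theorem.

Σ|x[n]|² = (1/N)Σ|X[k]|² = 22.0000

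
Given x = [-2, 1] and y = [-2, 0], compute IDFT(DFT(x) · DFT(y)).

(x ⊛ y)[n] = Σ(m=0 to 1) x[m] · y[(n-m) mod 2]

Computing each output sample:
(x ⊛ y)[0] = 4
(x ⊛ y)[1] = -2

x ⊛ y = [4, -2]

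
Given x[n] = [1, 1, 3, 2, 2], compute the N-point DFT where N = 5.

X[k] = Σ(n=0 to 4) x[n] · ω_5^(nk)
where ω_5 = e^(-2πi/5)

Computing each X[k]:
X[0] = 9
X[1] = -2.1180+0.3633i
X[2] = 0.1180+1.5388i
X[3] = 0.1180-1.5388i
X[4] = -2.1180-0.3633i

X = [9, -2.1180+0.3633i, 0.1180+1.5388i, 0.1180-1.5388i, -2.1180-0.3633i]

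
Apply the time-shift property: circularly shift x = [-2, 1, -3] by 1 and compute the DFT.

Time shift by 1: X_shifted[k] = ω_3^(1k) · X[k]
Shifted x = [-3, -2, 1]

DFT(x[n-1]) = [-4, -2.5000+2.5981i, -2.5000-2.5981i]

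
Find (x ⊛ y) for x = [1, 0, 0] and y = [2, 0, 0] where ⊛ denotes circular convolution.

(x ⊛ y)[n] = Σ(m=0 to 2) x[m] · y[(n-m) mod 3]

Computing each output sample:
(x ⊛ y)[0] = 2
(x ⊛ y)[1] = 0
(x ⊛ y)[2] = 0

x ⊛ y = [2, 0, 0]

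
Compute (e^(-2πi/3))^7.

Since ω_3^3 = 1, powers reduce modulo 3.
7 mod 3 = 1
So ω_3^7 = ω_3^1 = e^(-2πi·1/3)

ω_3^7 = ω_3^1 = -0.5000-0.8660i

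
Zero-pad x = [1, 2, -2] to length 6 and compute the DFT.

Original 3-point DFT: [1, 1.0000-3.4641i, 1.0000+3.4641i]
Zero-padded 6-point DFT provides frequency interpolation.

DFT_6([x, 0, ...]) = [1, 3, 1.0000-3.4641i, -3, 1.0000+3.4641i, 3]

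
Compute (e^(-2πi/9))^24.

Since ω_9^9 = 1, powers reduce modulo 9.
24 mod 9 = 6
So ω_9^24 = ω_9^6 = e^(-2πi·6/9)

ω_9^24 = ω_9^6 = -0.5000+0.8660i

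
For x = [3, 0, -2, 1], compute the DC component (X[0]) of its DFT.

X[0] = Σ(n=0 to 3) x[n] · ω_4^0 = Σ x[n]
= (3) + (0) + (-2) + (1)

X[0] = 2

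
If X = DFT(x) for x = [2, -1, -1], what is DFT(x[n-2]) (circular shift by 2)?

Time shift by 2: X_shifted[k] = ω_3^(2k) · X[k]
Shifted x = [-1, -1, 2]

DFT(x[n-2]) = [0, -1.5000+2.5981i, -1.5000-2.5981i]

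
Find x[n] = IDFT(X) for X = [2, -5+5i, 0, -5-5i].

x[n] = (1/4) Σ(k=0 to 3) X[k] · e^(2πikn/4)

Computing each x[n]:
x[0] = -2
x[1] = -2
x[2] = 3
x[3] = 3

x = [-2, -2, 3, 3]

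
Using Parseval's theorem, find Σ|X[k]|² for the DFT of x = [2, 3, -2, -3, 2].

Parseval: Σ|x[n]|² = (1/N)Σ|X[k]|², so Σ|X[k]|² = N·Σ|x[n]|² = 5·30.0000

Σ|X[k]|² = N·Σ|x[n]|² = 5·30.0000 = 150.0000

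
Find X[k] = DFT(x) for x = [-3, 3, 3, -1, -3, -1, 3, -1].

X[k] = Σ(n=0 to 7) x[n] · ω_8^(nk)
where ω_8 = e^(-2πi/8)

Computing each X[k]:
X[0] = 0
X[1] = 2.8284-2.8284i
X[2] = -12-4i
X[3] = -2.8284-2.8284i
X[4] = 0
X[5] = -2.8284+2.8284i
X[6] = -12+4i
X[7] = 2.8284+2.8284i

X = [0, 2.8284-2.8284i, -12-4i, -2.8284-2.8284i, 0, -2.8284+2.8284i, -12+4i, 2.8284+2.8284i]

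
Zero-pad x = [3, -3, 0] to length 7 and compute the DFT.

Original 3-point DFT: [0, 4.5000+2.5981i, 4.5000-2.5981i]
Zero-padded 7-point DFT provides frequency interpolation.

DFT_7([x, 0, ...]) = [0, 1.1295+2.3455i, 3.6676+2.9248i, 5.7029+1.3017i, 5.7029-1.3017i, 3.6676-2.9248i, 1.1295-2.3455i]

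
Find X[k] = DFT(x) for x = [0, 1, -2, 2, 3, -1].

X[k] = Σ(n=0 to 5) x[n] · ω_6^(nk)
where ω_6 = e^(-2πi/6)

Computing each X[k]:
X[0] = 3
X[1] = -2.5000+2.5981i
X[2] = 1.5000-6.0622i
X[3] = -1
X[4] = 1.5000+6.0622i
X[5] = -2.5000-2.5981i

X = [3, -2.5000+2.5981i, 1.5000-6.0622i, -1, 1.5000+6.0622i, -2.5000-2.5981i]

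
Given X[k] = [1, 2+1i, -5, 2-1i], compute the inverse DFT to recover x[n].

x[n] = (1/4) Σ(k=0 to 3) X[k] · e^(2πikn/4)

Computing each x[n]:
x[0] = 0
x[1] = 1
x[2] = -2
x[3] = 2

x = [0, 1, -2, 2]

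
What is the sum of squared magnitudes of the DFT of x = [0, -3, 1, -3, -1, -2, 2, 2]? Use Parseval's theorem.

Parseval: Σ|x[n]|² = (1/N)Σ|X[k]|², so Σ|X[k]|² = N·Σ|x[n]|² = 8·32.0000

Σ|X[k]|² = N·Σ|x[n]|² = 8·32.0000 = 256.0000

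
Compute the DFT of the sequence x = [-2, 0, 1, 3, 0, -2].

X[k] = Σ(n=0 to 5) x[n] · ω_6^(nk)
where ω_6 = e^(-2πi/6)

Computing each X[k]:
X[0] = 0
X[1] = -6.5000-2.5981i
X[2] = 1.5000-0.8660i
X[3] = -2
X[4] = 1.5000+0.8660i
X[5] = -6.5000+2.5981i

X = [0, -6.5000-2.5981i, 1.5000-0.8660i, -2, 1.5000+0.8660i, -6.5000+2.5981i]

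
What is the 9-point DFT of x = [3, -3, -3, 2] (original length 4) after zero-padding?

Original 4-point DFT: [-1, 6+5i, 1, 6-5i]
Zero-padded 9-point DFT provides frequency interpolation.

DFT_9([x, 0, ...]) = [-1, -0.8191+3.1507i, 4.2981+5.7125i, 8, 2.5209-2.6344i, 2.5209+2.6344i, 8, 4.2981-5.7125i, -0.8191-3.1507i]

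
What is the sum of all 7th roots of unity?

Sum of all nth roots of unity equals 0 for n > 1 (geometric series with r ≠ 1).

0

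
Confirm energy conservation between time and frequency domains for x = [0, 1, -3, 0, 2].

Time domain:
Σ|x[n]|² = |0|² + |1|² + |-3|² + |0|² + |2|² = 14.0000

Frequency domain:
(1/5)Σ|X[k]|² = (1/5)(|0|² + |3.3541+2.7144i|² + |-3.3541-2.2654i|² + |-3.3541+2.2654i|² + |3.3541-2.7144i|²) = (1/5)·70.0000 = 14.0000

Both sides agree, confirming Parseval's theorem.

Σ|x[n]|² = (1/N)Σ|X[k]|² = 14.0000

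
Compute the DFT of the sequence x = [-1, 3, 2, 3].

X[k] = Σ(n=0 to 3) x[n] · ω_4^(nk)
where ω_4 = e^(-2πi/4)

Computing each X[k]:
X[0] = 7
X[1] = -3
X[2] = -5
X[3] = -3

X = [7, -3, -5, -3]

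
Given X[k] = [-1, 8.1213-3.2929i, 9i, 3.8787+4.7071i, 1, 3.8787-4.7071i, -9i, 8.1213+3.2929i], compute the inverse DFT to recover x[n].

x[n] = (1/8) Σ(k=0 to 7) X[k] · e^(2πikn/8)

Computing each x[n]:
x[0] = 3
x[1] = -2
x[2] = 2
x[3] = 1
x[4] = -3
x[5] = -3
x[6] = -2
x[7] = 3

x = [3, -2, 2, 1, -3, -3, -2, 3]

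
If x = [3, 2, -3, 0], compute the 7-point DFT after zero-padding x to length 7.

Original 4-point DFT: [2, 6-2i, -2, 6+2i]
Zero-padded 7-point DFT provides frequency interpolation.

DFT_7([x, 0, ...]) = [2, 4.9145+1.3611i, 5.2579-3.2515i, -0.6724-3.2133i, -0.6724+3.2133i, 5.2579+3.2515i, 4.9145-1.3611i]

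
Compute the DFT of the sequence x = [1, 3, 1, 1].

X[k] = Σ(n=0 to 3) x[n] · ω_4^(nk)
where ω_4 = e^(-2πi/4)

Computing each X[k]:
X[0] = 6
X[1] = -2i
X[2] = -2
X[3] = 2i

X = [6, -2i, -2, 2i]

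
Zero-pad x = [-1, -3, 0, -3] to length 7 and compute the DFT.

Original 4-point DFT: [-7, -1, 5, -1]
Zero-padded 7-point DFT provides frequency interpolation.

DFT_7([x, 0, ...]) = [-7, -0.1676+3.6471i, -2.2029+0.5793i, 2.3705+4.2264i, 2.3705-4.2264i, -2.2029-0.5793i, -0.1676-3.6471i]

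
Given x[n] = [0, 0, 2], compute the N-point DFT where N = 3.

X[k] = Σ(n=0 to 2) x[n] · ω_3^(nk)
where ω_3 = e^(-2πi/3)

Computing each X[k]:
X[0] = 2
X[1] = -1.0000+1.7321i
X[2] = -1.0000-1.7321i

X = [2, -1.0000+1.7321i, -1.0000-1.7321i]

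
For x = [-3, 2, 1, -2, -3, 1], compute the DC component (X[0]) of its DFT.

X[0] = Σ(n=0 to 5) x[n] · ω_6^0 = Σ x[n]
= (-3) + (2) + (1) + (-2) + (-3) + (1)

X[0] = -4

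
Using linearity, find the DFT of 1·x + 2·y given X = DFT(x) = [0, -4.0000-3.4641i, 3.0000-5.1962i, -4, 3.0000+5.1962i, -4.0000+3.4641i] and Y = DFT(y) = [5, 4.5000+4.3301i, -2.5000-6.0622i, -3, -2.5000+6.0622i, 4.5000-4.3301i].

By linearity: DFT(1x + 2y) = 1·DFT(x) + 2·DFT(y)
= 1·[0, -4.0000-3.4641i, 3.0000-5.1962i, -4, 3.0000+5.1962i, -4.0000+3.4641i] + 2·[5, 4.5000+4.3301i, -2.5000-6.0622i, -3, -2.5000+6.0622i, 4.5000-4.3301i]

Computing element-wise:
Z[0] = 1·(0) + 2·(5) = 10
Z[1] = 1·(-4.0000-3.4641i) + 2·(4.5000+4.3301i) = 5.0000+5.1961i
Z[2] = 1·(3.0000-5.1962i) + 2·(-2.5000-6.0622i) = -2.0000-17.3206i
Z[3] = 1·(-4) + 2·(-3) = -10
Z[4] = 1·(3.0000+5.1962i) + 2·(-2.5000+6.0622i) = -2.0000+17.3206i
Z[5] = 1·(-4.0000+3.4641i) + 2·(4.5000-4.3301i) = 5.0000-5.1961i

DFT(1x + 2y) = 1·X + 2·Y = [10, 5.0000+5.1961i, -2.0000-17.3206i, -10, -2.0000+17.3206i, 5.0000-5.1961i]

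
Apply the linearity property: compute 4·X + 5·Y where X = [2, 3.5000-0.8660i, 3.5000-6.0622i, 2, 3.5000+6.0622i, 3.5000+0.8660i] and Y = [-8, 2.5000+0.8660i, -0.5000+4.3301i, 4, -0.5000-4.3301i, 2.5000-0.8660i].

By linearity: DFT(4x + 5y) = 4·DFT(x) + 5·DFT(y)
= 4·[2, 3.5000-0.8660i, 3.5000-6.0622i, 2, 3.5000+6.0622i, 3.5000+0.8660i] + 5·[-8, 2.5000+0.8660i, -0.5000+4.3301i, 4, -0.5000-4.3301i, 2.5000-0.8660i]

Computing element-wise:
Z[0] = 4·(2) + 5·(-8) = -32
Z[1] = 4·(3.5000-0.8660i) + 5·(2.5000+0.8660i) = 26.5000+0.8660i
Z[2] = 4·(3.5000-6.0622i) + 5·(-0.5000+4.3301i) = 11.5000-2.5983i
Z[3] = 4·(2) + 5·(4) = 28
Z[4] = 4·(3.5000+6.0622i) + 5·(-0.5000-4.3301i) = 11.5000+2.5983i
Z[5] = 4·(3.5000+0.8660i) + 5·(2.5000-0.8660i) = 26.5000-0.8660i

DFT(4x + 5y) = 4·X + 5·Y = [-32, 26.5000+0.8660i, 11.5000-2.5983i, 28, 11.5000+2.5983i, 26.5000-0.8660i]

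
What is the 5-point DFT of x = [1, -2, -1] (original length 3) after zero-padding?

Original 3-point DFT: [-2, 2.5000+0.8660i, 2.5000-0.8660i]
Zero-padded 5-point DFT provides frequency interpolation.

DFT_5([x, 0, ...]) = [-2, 1.1910+2.4899i, 2.3090+0.2245i, 2.3090-0.2245i, 1.1910-2.4899i]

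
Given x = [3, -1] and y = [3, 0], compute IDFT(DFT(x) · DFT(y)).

(x ⊛ y)[n] = Σ(m=0 to 1) x[m] · y[(n-m) mod 2]

Computing each output sample:
(x ⊛ y)[0] = 9
(x ⊛ y)[1] = -3

x ⊛ y = [9, -3]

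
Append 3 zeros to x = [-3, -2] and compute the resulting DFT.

Original 2-point DFT: [-5, -1]
Zero-padded 5-point DFT provides frequency interpolation.

DFT_5([x, 0, ...]) = [-5, -3.6180+1.9021i, -1.3820+1.1756i, -1.3820-1.1756i, -3.6180-1.9021i]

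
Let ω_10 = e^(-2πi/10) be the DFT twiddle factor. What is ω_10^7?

ω_10^7 = e^(-2πi·7/10)
= cos(-2π·7/10) + i·sin(-2π·7/10)
= cos(-14π/10) + i·sin(-14π/10)

ω_10^7 = cos(-14π/10) + i·sin(-14π/10) = -0.3090+0.9511i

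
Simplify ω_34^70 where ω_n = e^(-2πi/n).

Since ω_34^34 = 1, powers reduce modulo 34.
70 mod 34 = 2
So ω_34^70 = ω_34^2 = e^(-2πi·2/34)

ω_34^70 = ω_34^2 = 0.9325-0.3612i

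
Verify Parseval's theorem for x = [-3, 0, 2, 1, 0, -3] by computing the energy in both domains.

Time domain:
Σ|x[n]|² = |-3|² + |0|² + |2|² + |1|² + |0|² + |-3|² = 23.0000

Frequency domain:
(1/6)Σ|X[k]|² = (1/6)(|-3|² + |-6.5000-4.3301i|² + |-1.5000-0.8660i|² + |1|² + |-1.5000+0.8660i|² + |-6.5000+4.3301i|²) = (1/6)·138.0000 = 23.0000

Both sides agree, confirming Parseval's theorem.

Σ|x[n]|² = (1/N)Σ|X[k]|² = 23.0000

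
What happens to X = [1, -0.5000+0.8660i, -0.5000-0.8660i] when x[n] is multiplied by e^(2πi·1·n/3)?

Modulation property: DFT(ω_3^(-1n)·x[n]) = X[(k-1) mod 3], so circularly shift X by 1 positions.

X[k-1] = [-0.5000-0.8660i, 1, -0.5000+0.8660i]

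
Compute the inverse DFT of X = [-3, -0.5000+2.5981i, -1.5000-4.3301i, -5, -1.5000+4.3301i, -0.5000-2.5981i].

x[n] = (1/6) Σ(k=0 to 5) X[k] · e^(2πikn/6)

Computing each x[n]:
x[0] = -2
x[1] = 1
x[2] = -3
x[3] = 0
x[4] = 1
x[5] = 0

x = [-2, 1, -3, 0, 1, 0]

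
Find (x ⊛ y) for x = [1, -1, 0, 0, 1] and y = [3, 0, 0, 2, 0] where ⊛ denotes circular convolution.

(x ⊛ y)[n] = Σ(m=0 to 4) x[m] · y[(n-m) mod 5]

Computing each output sample:
(x ⊛ y)[0] = 3
(x ⊛ y)[1] = -3
(x ⊛ y)[2] = 2
(x ⊛ y)[3] = 2
(x ⊛ y)[4] = 1

x ⊛ y = [3, -3, 2, 2, 1]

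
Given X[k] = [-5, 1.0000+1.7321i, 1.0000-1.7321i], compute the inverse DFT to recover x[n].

x[n] = (1/3) Σ(k=0 to 2) X[k] · e^(2πikn/3)

Computing each x[n]:
x[0] = -1
x[1] = -3
x[2] = -1

x = [-1, -3, -1]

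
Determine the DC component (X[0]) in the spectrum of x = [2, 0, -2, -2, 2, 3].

X[0] = Σ(n=0 to 5) x[n] · ω_6^0 = Σ x[n]
= (2) + (0) + (-2) + (-2) + (2) + (3)

X[0] = 3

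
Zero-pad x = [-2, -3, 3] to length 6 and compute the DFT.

Original 3-point DFT: [-2, -2.0000+5.1962i, -2.0000-5.1962i]
Zero-padded 6-point DFT provides frequency interpolation.

DFT_6([x, 0, ...]) = [-2, -5, -2.0000+5.1962i, 4, -2.0000-5.1962i, -5]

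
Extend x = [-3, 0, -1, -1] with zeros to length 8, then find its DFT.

Original 4-point DFT: [-5, -2-1i, -3, -2+1i]
Zero-padded 8-point DFT provides frequency interpolation.

DFT_8([x, 0, ...]) = [-5, -2.2929+1.7071i, -2-1i, -3.7071-0.2929i, -3, -3.7071+0.2929i, -2+1i, -2.2929-1.7071i]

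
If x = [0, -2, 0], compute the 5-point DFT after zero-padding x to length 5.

Original 3-point DFT: [-2, 1.0000+1.7321i, 1.0000-1.7321i]
Zero-padded 5-point DFT provides frequency interpolation.

DFT_5([x, 0, ...]) = [-2, -0.6180+1.9021i, 1.6180+1.1756i, 1.6180-1.1756i, -0.6180-1.9021i]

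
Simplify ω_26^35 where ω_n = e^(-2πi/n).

Since ω_26^26 = 1, powers reduce modulo 26.
35 mod 26 = 9
So ω_26^35 = ω_26^9 = e^(-2πi·9/26)

ω_26^35 = ω_26^9 = -0.5681-0.8230i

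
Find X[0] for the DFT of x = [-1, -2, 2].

X[0] = Σ(n=0 to 2) x[n] · ω_3^0 = Σ x[n]
= (-1) + (-2) + (2)

X[0] = -1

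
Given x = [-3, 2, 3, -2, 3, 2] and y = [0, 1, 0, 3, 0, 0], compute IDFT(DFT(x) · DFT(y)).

(x ⊛ y)[n] = Σ(m=0 to 5) x[m] · y[(n-m) mod 6]

Computing each output sample:
(x ⊛ y)[0] = -4
(x ⊛ y)[1] = 6
(x ⊛ y)[2] = 8
(x ⊛ y)[3] = -6
(x ⊛ y)[4] = 4
(x ⊛ y)[5] = 12

x ⊛ y = [-4, 6, 8, -6, 4, 12]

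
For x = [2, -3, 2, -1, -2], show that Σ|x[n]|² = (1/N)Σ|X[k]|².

Time domain:
Σ|x[n]|² = |2|² + |-3|² + |2|² + |-1|² + |-2|² = 22.0000

Frequency domain:
(1/5)Σ|X[k]|² = (1/5)(|-2|² + |-0.3541-0.8123i|² + |6.3541+3.4410i|² + |6.3541-3.4410i|² + |-0.3541+0.8123i|²) = (1/5)·110.0000 = 22.0000

Both sides agree, confirming Parseval's theorem.

Σ|x[n]|² = (1/N)Σ|X[k]|² = 22.0000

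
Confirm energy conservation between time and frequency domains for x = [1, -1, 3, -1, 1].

Time domain:
Σ|x[n]|² = |1|² + |-1|² + |3|² + |-1|² + |1|² = 13.0000

Frequency domain:
(1/5)Σ|X[k]|² = (1/5)(|3|² + |-0.6180-0.4490i|² + |1.6180+4.9798i|² + |1.6180-4.9798i|² + |-0.6180+0.4490i|²) = (1/5)·65.0000 = 13.0000

Both sides agree, confirming Parseval's theorem.

Σ|x[n]|² = (1/N)Σ|X[k]|² = 13.0000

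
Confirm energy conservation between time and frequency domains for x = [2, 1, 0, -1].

Time domain:
Σ|x[n]|² = |2|² + |1|² + |0|² + |-1|² = 6.0000

Frequency domain:
(1/4)Σ|X[k]|² = (1/4)(|2|² + |2-2i|² + |2|² + |2+2i|²) = (1/4)·24.0000 = 6.0000

Both sides agree, confirming Parseval's theorem.

Σ|x[n]|² = (1/N)Σ|X[k]|² = 6.0000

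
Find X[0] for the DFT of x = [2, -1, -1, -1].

X[0] = Σ(n=0 to 3) x[n] · ω_4^0 = Σ x[n]
= (2) + (-1) + (-1) + (-1)

X[0] = -1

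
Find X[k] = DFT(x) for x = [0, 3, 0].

X[k] = Σ(n=0 to 2) x[n] · ω_3^(nk)
where ω_3 = e^(-2πi/3)

Computing each X[k]:
X[0] = 3
X[1] = -1.5000-2.5981i
X[2] = -1.5000+2.5981i

X = [3, -1.5000-2.5981i, -1.5000+2.5981i]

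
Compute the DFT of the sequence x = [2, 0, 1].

X[k] = Σ(n=0 to 2) x[n] · ω_3^(nk)
where ω_3 = e^(-2πi/3)

Computing each X[k]:
X[0] = 3
X[1] = 1.5000+0.8660i
X[2] = 1.5000-0.8660i

X = [3, 1.5000+0.8660i, 1.5000-0.8660i]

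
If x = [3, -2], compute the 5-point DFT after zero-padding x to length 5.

Original 2-point DFT: [1, 5]
Zero-padded 5-point DFT provides frequency interpolation.

DFT_5([x, 0, ...]) = [1, 2.3820+1.9021i, 4.6180+1.1756i, 4.6180-1.1756i, 2.3820-1.9021i]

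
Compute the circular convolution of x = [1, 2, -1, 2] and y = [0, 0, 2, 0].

(x ⊛ y)[n] = Σ(m=0 to 3) x[m] · y[(n-m) mod 4]

Computing each output sample:
(x ⊛ y)[0] = -2
(x ⊛ y)[1] = 4
(x ⊛ y)[2] = 2
(x ⊛ y)[3] = 4

x ⊛ y = [-2, 4, 2, 4]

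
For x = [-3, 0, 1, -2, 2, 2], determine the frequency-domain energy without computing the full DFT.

Parseval: Σ|x[n]|² = (1/N)Σ|X[k]|², so Σ|X[k]|² = N·Σ|x[n]|² = 6·22.0000

Σ|X[k]|² = N·Σ|x[n]|² = 6·22.0000 = 132.0000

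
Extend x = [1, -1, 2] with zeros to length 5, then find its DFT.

Original 3-point DFT: [2, 0.5000+2.5981i, 0.5000-2.5981i]
Zero-padded 5-point DFT provides frequency interpolation.

DFT_5([x, 0, ...]) = [2, -0.9271-0.2245i, 2.4271+2.4899i, 2.4271-2.4899i, -0.9271+0.2245i]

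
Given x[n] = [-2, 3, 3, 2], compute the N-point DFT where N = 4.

X[k] = Σ(n=0 to 3) x[n] · ω_4^(nk)
where ω_4 = e^(-2πi/4)

Computing each X[k]:
X[0] = 6
X[1] = -5-1i
X[2] = -4
X[3] = -5+1i

X = [6, -5-1i, -4, -5+1i]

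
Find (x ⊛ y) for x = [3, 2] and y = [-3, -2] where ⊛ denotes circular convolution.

(x ⊛ y)[n] = Σ(m=0 to 1) x[m] · y[(n-m) mod 2]

Computing each output sample:
(x ⊛ y)[0] = -13
(x ⊛ y)[1] = -12

x ⊛ y = [-13, -12]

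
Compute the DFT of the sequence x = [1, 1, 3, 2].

X[k] = Σ(n=0 to 3) x[n] · ω_4^(nk)
where ω_4 = e^(-2πi/4)

Computing each X[k]:
X[0] = 7
X[1] = -2+1i
X[2] = 1
X[3] = -2-1i

X = [7, -2+1i, 1, -2-1i]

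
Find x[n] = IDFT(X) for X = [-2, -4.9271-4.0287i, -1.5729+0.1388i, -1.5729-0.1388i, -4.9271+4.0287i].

x[n] = (1/5) Σ(k=0 to 4) X[k] · e^(2πikn/5)

Computing each x[n]:
x[0] = -3
x[1] = 1
x[2] = 2
x[3] = 0
x[4] = -2

x = [-3, 1, 2, 0, -2]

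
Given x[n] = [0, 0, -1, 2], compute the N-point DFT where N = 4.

X[k] = Σ(n=0 to 3) x[n] · ω_4^(nk)
where ω_4 = e^(-2πi/4)

Computing each X[k]:
X[0] = 1
X[1] = 1+2i
X[2] = -3
X[3] = 1-2i

X = [1, 1+2i, -3, 1-2i]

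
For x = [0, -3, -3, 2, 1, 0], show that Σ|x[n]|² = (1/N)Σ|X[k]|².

Time domain:
Σ|x[n]|² = |0|² + |-3|² + |-3|² + |2|² + |1|² + |0|² = 23.0000

Frequency domain:
(1/6)Σ|X[k]|² = (1/6)(|-3|² + |-2.5000+6.0622i|² + |4.5000-0.8660i|² + |-1|² + |4.5000+0.8660i|² + |-2.5000-6.0622i|²) = (1/6)·138.0000 = 23.0000

Both sides agree, confirming Parseval's theorem.

Σ|x[n]|² = (1/N)Σ|X[k]|² = 23.0000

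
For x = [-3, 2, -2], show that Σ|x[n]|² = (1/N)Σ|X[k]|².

Time domain:
Σ|x[n]|² = |-3|² + |2|² + |-2|² = 17.0000

Frequency domain:
(1/3)Σ|X[k]|² = (1/3)(|-3|² + |-3.0000-3.4641i|² + |-3.0000+3.4641i|²) = (1/3)·51.0000 = 17.0000

Both sides agree, confirming Parseval's theorem.

Σ|x[n]|² = (1/N)Σ|X[k]|² = 17.0000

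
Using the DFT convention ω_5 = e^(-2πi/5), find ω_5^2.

ω_5^2 = e^(-2πi·2/5)
= cos(-2π·2/5) + i·sin(-2π·2/5)
= cos(-4π/5) + i·sin(-4π/5)

ω_5^2 = cos(-4π/5) + i·sin(-4π/5) = -0.8090-0.5878i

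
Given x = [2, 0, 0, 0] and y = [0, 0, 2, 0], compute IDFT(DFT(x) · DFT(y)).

(x ⊛ y)[n] = Σ(m=0 to 3) x[m] · y[(n-m) mod 4]

Computing each output sample:
(x ⊛ y)[0] = 0
(x ⊛ y)[1] = 0
(x ⊛ y)[2] = 4
(x ⊛ y)[3] = 0

x ⊛ y = [0, 0, 4, 0]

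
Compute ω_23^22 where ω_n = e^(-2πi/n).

ω_23^22 = e^(-2πi·22/23)
= cos(-2π·22/23) + i·sin(-2π·22/23)
= cos(-44π/23) + i·sin(-44π/23)

ω_23^22 = cos(-44π/23) + i·sin(-44π/23) = 0.9629+0.2698i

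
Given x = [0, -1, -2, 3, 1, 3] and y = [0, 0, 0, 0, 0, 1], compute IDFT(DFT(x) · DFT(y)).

(x ⊛ y)[n] = Σ(m=0 to 5) x[m] · y[(n-m) mod 6]

Computing each output sample:
(x ⊛ y)[0] = -1
(x ⊛ y)[1] = -2
(x ⊛ y)[2] = 3
(x ⊛ y)[3] = 1
(x ⊛ y)[4] = 3
(x ⊛ y)[5] = 0

x ⊛ y = [-1, -2, 3, 1, 3, 0]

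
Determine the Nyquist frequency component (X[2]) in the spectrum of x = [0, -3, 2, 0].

X[2] = Σ(n=0 to 3) x[n] · ω_4^(2n) where ω_4 = e^(-2πi/4)
= (0)·ω_4^0 + (-3)·ω_4^2 + (2)·ω_4^4 + (0)·ω_4^6

X[2] = 5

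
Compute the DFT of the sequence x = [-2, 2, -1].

X[k] = Σ(n=0 to 2) x[n] · ω_3^(nk)
where ω_3 = e^(-2πi/3)

Computing each X[k]:
X[0] = -1
X[1] = -2.5000-2.5981i
X[2] = -2.5000+2.5981i

X = [-1, -2.5000-2.5981i, -2.5000+2.5981i]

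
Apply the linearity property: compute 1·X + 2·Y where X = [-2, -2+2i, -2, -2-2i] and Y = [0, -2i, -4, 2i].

By linearity: DFT(1x + 2y) = 1·DFT(x) + 2·DFT(y)
= 1·[-2, -2+2i, -2, -2-2i] + 2·[0, -2i, -4, 2i]

Computing element-wise:
Z[0] = 1·(-2) + 2·(0) = -2
Z[1] = 1·(-2+2i) + 2·(-2i) = -2-2i
Z[2] = 1·(-2) + 2·(-4) = -10
Z[3] = 1·(-2-2i) + 2·(2i) = -2+2i

DFT(1x + 2y) = 1·X + 2·Y = [-2, -2-2i, -10, -2+2i]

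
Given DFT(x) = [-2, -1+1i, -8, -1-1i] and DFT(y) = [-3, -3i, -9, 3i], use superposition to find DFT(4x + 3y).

By linearity: DFT(4x + 3y) = 4·DFT(x) + 3·DFT(y)
= 4·[-2, -1+1i, -8, -1-1i] + 3·[-3, -3i, -9, 3i]

Computing element-wise:
Z[0] = 4·(-2) + 3·(-3) = -17
Z[1] = 4·(-1+1i) + 3·(-3i) = -4-5i
Z[2] = 4·(-8) + 3·(-9) = -59
Z[3] = 4·(-1-1i) + 3·(3i) = -4+5i

DFT(4x + 3y) = 4·X + 3·Y = [-17, -4-5i, -59, -4+5i]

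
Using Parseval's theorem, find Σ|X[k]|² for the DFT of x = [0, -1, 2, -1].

Parseval: Σ|x[n]|² = (1/N)Σ|X[k]|², so Σ|X[k]|² = N·Σ|x[n]|² = 4·6.0000

Σ|X[k]|² = N·Σ|x[n]|² = 4·6.0000 = 24.0000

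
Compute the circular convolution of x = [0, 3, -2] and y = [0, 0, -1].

(x ⊛ y)[n] = Σ(m=0 to 2) x[m] · y[(n-m) mod 3]

Computing each output sample:
(x ⊛ y)[0] = -3
(x ⊛ y)[1] = 2
(x ⊛ y)[2] = 0

x ⊛ y = [-3, 2, 0]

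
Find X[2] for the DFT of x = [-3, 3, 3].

X[2] = Σ(n=0 to 2) x[n] · ω_3^(2n) where ω_3 = e^(-2πi/3)
= (-3)·ω_3^0 + (3)·ω_3^2 + (3)·ω_3^4

X[2] = -6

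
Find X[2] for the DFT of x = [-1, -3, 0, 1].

X[2] = Σ(n=0 to 3) x[n] · ω_4^(2n) where ω_4 = e^(-2πi/4)
= (-1)·ω_4^0 + (-3)·ω_4^2 + (0)·ω_4^4 + (1)·ω_4^6

X[2] = 1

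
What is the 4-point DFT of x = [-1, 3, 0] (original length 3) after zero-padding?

Original 3-point DFT: [2, -2.5000-2.5981i, -2.5000+2.5981i]
Zero-padded 4-point DFT provides frequency interpolation.

DFT_4([x, 0, ...]) = [2, -1-3i, -4, -1+3i]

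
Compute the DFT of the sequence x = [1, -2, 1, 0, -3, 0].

X[k] = Σ(n=0 to 5) x[n] · ω_6^(nk)
where ω_6 = e^(-2πi/6)

Computing each X[k]:
X[0] = -3
X[1] = 1.0000-1.7321i
X[2] = 3.0000+5.1962i
X[3] = 1
X[4] = 3.0000-5.1962i
X[5] = 1.0000+1.7321i

X = [-3, 1.0000-1.7321i, 3.0000+5.1962i, 1, 3.0000-5.1962i, 1.0000+1.7321i]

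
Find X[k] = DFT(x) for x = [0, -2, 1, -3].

X[k] = Σ(n=0 to 3) x[n] · ω_4^(nk)
where ω_4 = e^(-2πi/4)

Computing each X[k]:
X[0] = -4
X[1] = -1-1i
X[2] = 6
X[3] = -1+1i

X = [-4, -1-1i, 6, -1+1i]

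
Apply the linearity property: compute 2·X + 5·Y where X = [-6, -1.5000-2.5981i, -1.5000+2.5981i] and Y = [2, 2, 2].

By linearity: DFT(2x + 5y) = 2·DFT(x) + 5·DFT(y)
= 2·[-6, -1.5000-2.5981i, -1.5000+2.5981i] + 5·[2, 2, 2]

Computing element-wise:
Z[0] = 2·(-6) + 5·(2) = -2
Z[1] = 2·(-1.5000-2.5981i) + 5·(2) = 7.0000-5.1962i
Z[2] = 2·(-1.5000+2.5981i) + 5·(2) = 7.0000+5.1962i

DFT(2x + 5y) = 2·X + 5·Y = [-2, 7.0000-5.1962i, 7.0000+5.1962i]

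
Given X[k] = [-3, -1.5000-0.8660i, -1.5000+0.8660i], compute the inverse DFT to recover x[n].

x[n] = (1/3) Σ(k=0 to 2) X[k] · e^(2πikn/3)

Computing each x[n]:
x[0] = -2
x[1] = 0
x[2] = -1

x = [-2, 0, -1]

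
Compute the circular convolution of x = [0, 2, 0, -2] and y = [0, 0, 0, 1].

(x ⊛ y)[n] = Σ(m=0 to 3) x[m] · y[(n-m) mod 4]

Computing each output sample:
(x ⊛ y)[0] = 2
(x ⊛ y)[1] = 0
(x ⊛ y)[2] = -2
(x ⊛ y)[3] = 0

x ⊛ y = [2, 0, -2, 0]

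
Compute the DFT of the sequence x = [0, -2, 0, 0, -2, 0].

X[k] = Σ(n=0 to 5) x[n] · ω_6^(nk)
where ω_6 = e^(-2πi/6)

Computing each X[k]:
X[0] = -4
X[1] = 0
X[2] = 2.0000+3.4641i
X[3] = 0
X[4] = 2.0000-3.4641i
X[5] = 0

X = [-4, 0, 2.0000+3.4641i, 0, 2.0000-3.4641i, 0]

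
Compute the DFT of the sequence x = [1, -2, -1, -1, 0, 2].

X[k] = Σ(n=0 to 5) x[n] · ω_6^(nk)
where ω_6 = e^(-2πi/6)

Computing each X[k]:
X[0] = -1
X[1] = 2.5000+4.3301i
X[2] = 0.5000+2.5981i
X[3] = 1
X[4] = 0.5000-2.5981i
X[5] = 2.5000-4.3301i

X = [-1, 2.5000+4.3301i, 0.5000+2.5981i, 1, 0.5000-2.5981i, 2.5000-4.3301i]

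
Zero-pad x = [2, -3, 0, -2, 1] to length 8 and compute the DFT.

Original 5-point DFT: [-2, 3.0000+2.6287i, 3.0000+4.2533i, 3.0000-4.2533i, 3.0000-2.6287i]
Zero-padded 8-point DFT provides frequency interpolation.

DFT_8([x, 0, ...]) = [-2, 0.2929+3.5355i, 3+1i, 1.7071+3.5355i, 8, 1.7071-3.5355i, 3-1i, 0.2929-3.5355i]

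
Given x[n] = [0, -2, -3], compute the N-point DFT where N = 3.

X[k] = Σ(n=0 to 2) x[n] · ω_3^(nk)
where ω_3 = e^(-2πi/3)

Computing each X[k]:
X[0] = -5
X[1] = 2.5000-0.8660i
X[2] = 2.5000+0.8660i

X = [-5, 2.5000-0.8660i, 2.5000+0.8660i]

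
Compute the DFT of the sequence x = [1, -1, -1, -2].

X[k] = Σ(n=0 to 3) x[n] · ω_4^(nk)
where ω_4 = e^(-2πi/4)

Computing each X[k]:
X[0] = -3
X[1] = 2-1i
X[2] = 3
X[3] = 2+1i

X = [-3, 2-1i, 3, 2+1i]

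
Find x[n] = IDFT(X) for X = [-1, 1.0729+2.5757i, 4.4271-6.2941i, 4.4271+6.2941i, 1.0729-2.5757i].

x[n] = (1/5) Σ(k=0 to 4) X[k] · e^(2πikn/5)

Computing each x[n]:
x[0] = 2
x[1] = -1
x[2] = -3
x[3] = 3
x[4] = -2

x = [2, -1, -3, 3, -2]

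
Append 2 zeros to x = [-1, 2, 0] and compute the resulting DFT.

Original 3-point DFT: [1, -2.0000-1.7321i, -2.0000+1.7321i]
Zero-padded 5-point DFT provides frequency interpolation.

DFT_5([x, 0, ...]) = [1, -0.3820-1.9021i, -2.6180-1.1756i, -2.6180+1.1756i, -0.3820+1.9021i]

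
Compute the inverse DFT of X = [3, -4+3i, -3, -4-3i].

x[n] = (1/4) Σ(k=0 to 3) X[k] · e^(2πikn/4)

Computing each x[n]:
x[0] = -2
x[1] = 0
x[2] = 2
x[3] = 3

x = [-2, 0, 2, 3]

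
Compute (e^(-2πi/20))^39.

Since ω_20^20 = 1, powers reduce modulo 20.
39 mod 20 = 19
So ω_20^39 = ω_20^19 = e^(-2πi·19/20)

ω_20^39 = ω_20^19 = 0.9511+0.3090i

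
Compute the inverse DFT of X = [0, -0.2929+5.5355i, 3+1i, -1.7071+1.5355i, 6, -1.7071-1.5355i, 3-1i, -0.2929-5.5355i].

x[n] = (1/8) Σ(k=0 to 7) X[k] · e^(2πikn/8)

Computing each x[n]:
x[0] = 1
x[1] = -2
x[2] = -1
x[3] = -2
x[4] = 2
x[5] = 0
x[6] = 1
x[7] = 1

x = [1, -2, -1, -2, 2, 0, 1, 1]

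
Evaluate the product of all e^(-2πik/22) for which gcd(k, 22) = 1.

The primitive 22nd roots of unity are ω_22^k for k coprime to 22: k ∈ {1, 3, 5, 7, 9, 13, 15, 17, 19, 21}
Their product equals the constant term of the cyclotomic polynomial Φ_22(x) up to sign.
For n ≥ 3, the product of all primitive nth roots of unity is 1. (For n=1 it is 1; for n=2 it is -1.)

1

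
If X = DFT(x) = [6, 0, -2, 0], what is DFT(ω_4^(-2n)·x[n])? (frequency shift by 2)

Modulation property: DFT(ω_4^(-2n)·x[n]) = X[(k-2) mod 4], so circularly shift X by 2 positions.

X[k-2] = [-2, 0, 6, 0]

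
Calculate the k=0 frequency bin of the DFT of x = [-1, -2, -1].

X[0] = Σ(n=0 to 2) x[n] · ω_3^0 = Σ x[n]
= (-1) + (-2) + (-1)

X[0] = -4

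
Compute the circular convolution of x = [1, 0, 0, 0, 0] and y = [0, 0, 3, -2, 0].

(x ⊛ y)[n] = Σ(m=0 to 4) x[m] · y[(n-m) mod 5]

Computing each output sample:
(x ⊛ y)[0] = 0
(x ⊛ y)[1] = 0
(x ⊛ y)[2] = 3
(x ⊛ y)[3] = -2
(x ⊛ y)[4] = 0

x ⊛ y = [0, 0, 3, -2, 0]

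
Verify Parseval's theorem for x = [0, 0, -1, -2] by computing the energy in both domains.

Time domain:
Σ|x[n]|² = |0|² + |0|² + |-1|² + |-2|² = 5.0000

Frequency domain:
(1/4)Σ|X[k]|² = (1/4)(|-3|² + |1-2i|² + |1|² + |1+2i|²) = (1/4)·20.0000 = 5.0000

Both sides agree, confirming Parseval's theorem.

Σ|x[n]|² = (1/N)Σ|X[k]|² = 5.0000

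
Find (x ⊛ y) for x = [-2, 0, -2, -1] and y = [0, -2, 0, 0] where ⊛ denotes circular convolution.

(x ⊛ y)[n] = Σ(m=0 to 3) x[m] · y[(n-m) mod 4]

Computing each output sample:
(x ⊛ y)[0] = 2
(x ⊛ y)[1] = 4
(x ⊛ y)[2] = 0
(x ⊛ y)[3] = 4

x ⊛ y = [2, 4, 0, 4]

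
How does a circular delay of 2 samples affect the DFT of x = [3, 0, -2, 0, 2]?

Time shift by 2: X_shifted[k] = ω_5^(2k) · X[k]
Shifted x = [0, 2, 3, 0, -2]

DFT(x[n-2]) = [3, -2.4271-5.5676i, 0.9271+0.5020i, 0.9271-0.5020i, -2.4271+5.5676i]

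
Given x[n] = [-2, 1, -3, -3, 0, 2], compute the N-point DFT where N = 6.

X[k] = Σ(n=0 to 5) x[n] · ω_6^(nk)
where ω_6 = e^(-2πi/6)

Computing each X[k]:
X[0] = -5
X[1] = 4.0000+3.4641i
X[2] = -5.0000-1.7321i
X[3] = -5
X[4] = -5.0000+1.7321i
X[5] = 4.0000-3.4641i

X = [-5, 4.0000+3.4641i, -5.0000-1.7321i, -5, -5.0000+1.7321i, 4.0000-3.4641i]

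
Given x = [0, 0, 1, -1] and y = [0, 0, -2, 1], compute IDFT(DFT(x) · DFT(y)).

(x ⊛ y)[n] = Σ(m=0 to 3) x[m] · y[(n-m) mod 4]

Computing each output sample:
(x ⊛ y)[0] = -2
(x ⊛ y)[1] = 3
(x ⊛ y)[2] = -1
(x ⊛ y)[3] = 0

x ⊛ y = [-2, 3, -1, 0]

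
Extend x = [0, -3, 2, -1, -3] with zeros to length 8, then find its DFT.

Original 5-point DFT: [-5, -2.6631-1.7634i, 5.1631+2.8532i, 5.1631-2.8532i, -2.6631+1.7634i]
Zero-padded 8-point DFT provides frequency interpolation.

DFT_8([x, 0, ...]) = [-5, 1.5858+0.8284i, -5+2i, 4.4142+4.8284i, 3, 4.4142-4.8284i, -5-2i, 1.5858-0.8284i]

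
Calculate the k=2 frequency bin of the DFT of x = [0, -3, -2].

X[2] = Σ(n=0 to 2) x[n] · ω_3^(2n) where ω_3 = e^(-2πi/3)
= (0)·ω_3^0 + (-3)·ω_3^2 + (-2)·ω_3^4

X[2] = 2.5000-0.8660i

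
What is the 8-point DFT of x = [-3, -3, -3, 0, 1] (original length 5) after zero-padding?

Original 5-point DFT: [-8, -1.1910+5.5676i, -2.3090-0.5020i, -2.3090+0.5020i, -1.1910-5.5676i]
Zero-padded 8-point DFT provides frequency interpolation.

DFT_8([x, 0, ...]) = [-8, -6.1213+5.1213i, 1+3i, -1.8787-0.8787i, -2, -1.8787+0.8787i, 1-3i, -6.1213-5.1213i]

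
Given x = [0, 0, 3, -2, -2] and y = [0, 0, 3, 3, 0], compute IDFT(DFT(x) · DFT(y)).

(x ⊛ y)[n] = Σ(m=0 to 4) x[m] · y[(n-m) mod 5]

Computing each output sample:
(x ⊛ y)[0] = 3
(x ⊛ y)[1] = -12
(x ⊛ y)[2] = -6
(x ⊛ y)[3] = 0
(x ⊛ y)[4] = 9

x ⊛ y = [3, -12, -6, 0, 9]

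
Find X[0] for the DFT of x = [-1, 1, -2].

X[0] = Σ(n=0 to 2) x[n] · ω_3^0 = Σ x[n]
= (-1) + (1) + (-2)

X[0] = -2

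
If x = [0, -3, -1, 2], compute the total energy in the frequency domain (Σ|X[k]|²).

Parseval: Σ|x[n]|² = (1/N)Σ|X[k]|², so Σ|X[k]|² = N·Σ|x[n]|² = 4·14.0000

Σ|X[k]|² = N·Σ|x[n]|² = 4·14.0000 = 56.0000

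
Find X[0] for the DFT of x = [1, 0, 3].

X[0] = Σ(n=0 to 2) x[n] · ω_3^0 = Σ x[n]
= (1) + (0) + (3)

X[0] = 4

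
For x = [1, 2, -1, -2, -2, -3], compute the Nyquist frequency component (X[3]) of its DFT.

X[3] = Σ(n=0 to 5) x[n] · ω_6^(3n) where ω_6 = e^(-2πi/6)
= (1)·ω_6^0 + (2)·ω_6^3 + (-1)·ω_6^6 + (-2)·ω_6^9 + (-2)·ω_6^12 + (-3)·ω_6^15

X[3] = 1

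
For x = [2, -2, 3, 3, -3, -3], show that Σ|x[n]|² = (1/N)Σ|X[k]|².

Time domain:
Σ|x[n]|² = |2|² + |-2|² + |3|² + |3|² + |-3|² + |-3|² = 44.0000

Frequency domain:
(1/6)Σ|X[k]|² = (1/6)(|0|² + |-3.5000-6.0622i|² + |7.5000+4.3301i|² + |4|² + |7.5000-4.3301i|² + |-3.5000+6.0622i|²) = (1/6)·264.0000 = 44.0000

Both sides agree, confirming Parseval's theorem.

Σ|x[n]|² = (1/N)Σ|X[k]|² = 44.0000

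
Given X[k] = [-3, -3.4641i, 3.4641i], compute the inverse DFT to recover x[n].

x[n] = (1/3) Σ(k=0 to 2) X[k] · e^(2πikn/3)

Computing each x[n]:
x[0] = -1
x[1] = 1
x[2] = -3

x = [-1, 1, -3]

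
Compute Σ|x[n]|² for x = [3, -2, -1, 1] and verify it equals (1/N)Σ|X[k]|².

Time domain:
Σ|x[n]|² = |3|² + |-2|² + |-1|² + |1|² = 15.0000

Frequency domain:
(1/4)Σ|X[k]|² = (1/4)(|1|² + |4+3i|² + |3|² + |4-3i|²) = (1/4)·60.0000 = 15.0000

Both sides agree, confirming Parseval's theorem.

Σ|x[n]|² = (1/N)Σ|X[k]|² = 15.0000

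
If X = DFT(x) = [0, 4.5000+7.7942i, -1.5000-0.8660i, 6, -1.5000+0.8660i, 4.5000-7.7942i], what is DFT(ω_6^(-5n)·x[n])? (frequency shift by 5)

Modulation property: DFT(ω_6^(-5n)·x[n]) = X[(k-5) mod 6], so circularly shift X by 5 positions.

X[k-5] = [4.5000+7.7942i, -1.5000-0.8660i, 6, -1.5000+0.8660i, 4.5000-7.7942i, 0]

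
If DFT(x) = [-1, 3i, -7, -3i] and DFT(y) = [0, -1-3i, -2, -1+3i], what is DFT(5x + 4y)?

By linearity: DFT(5x + 4y) = 5·DFT(x) + 4·DFT(y)
= 5·[-1, 3i, -7, -3i] + 4·[0, -1-3i, -2, -1+3i]

Computing element-wise:
Z[0] = 5·(-1) + 4·(0) = -5
Z[1] = 5·(3i) + 4·(-1-3i) = -4+3i
Z[2] = 5·(-7) + 4·(-2) = -43
Z[3] = 5·(-3i) + 4·(-1+3i) = -4-3i

DFT(5x + 4y) = 5·X + 4·Y = [-5, -4+3i, -43, -4-3i]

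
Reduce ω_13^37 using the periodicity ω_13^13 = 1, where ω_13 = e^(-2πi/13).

Since ω_13^13 = 1, powers reduce modulo 13.
37 mod 13 = 11
So ω_13^37 = ω_13^11 = e^(-2πi·11/13)

ω_13^37 = ω_13^11 = 0.5681+0.8230i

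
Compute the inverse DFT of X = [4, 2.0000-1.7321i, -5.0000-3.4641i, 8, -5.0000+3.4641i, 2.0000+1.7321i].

x[n] = (1/6) Σ(k=0 to 5) X[k] · e^(2πikn/6)

Computing each x[n]:
x[0] = 1
x[1] = 2
x[2] = 2
x[3] = -3
x[4] = 3
x[5] = -1

x = [1, 2, 2, -3, 3, -1]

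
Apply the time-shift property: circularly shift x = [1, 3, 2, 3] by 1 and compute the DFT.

Time shift by 1: X_shifted[k] = ω_4^(1k) · X[k]
Shifted x = [3, 1, 3, 2]

DFT(x[n-1]) = [9, 1i, 3, -1i]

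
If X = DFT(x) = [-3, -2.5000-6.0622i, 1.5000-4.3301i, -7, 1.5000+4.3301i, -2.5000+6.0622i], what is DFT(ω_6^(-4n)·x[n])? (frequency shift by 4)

Modulation property: DFT(ω_6^(-4n)·x[n]) = X[(k-4) mod 6], so circularly shift X by 4 positions.

X[k-4] = [1.5000-4.3301i, -7, 1.5000+4.3301i, -2.5000+6.0622i, -3, -2.5000-6.0622i]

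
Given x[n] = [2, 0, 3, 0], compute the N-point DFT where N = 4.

X[k] = Σ(n=0 to 3) x[n] · ω_4^(nk)
where ω_4 = e^(-2πi/4)

Computing each X[k]:
X[0] = 5
X[1] = -1
X[2] = 5
X[3] = -1

X = [5, -1, 5, -1]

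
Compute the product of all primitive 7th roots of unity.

The primitive 7th roots of unity are ω_7^k for k coprime to 7: k ∈ {1, 2, 3, 4, 5, 6}
Their product equals the constant term of the cyclotomic polynomial Φ_7(x) up to sign.
For n ≥ 3, the product of all primitive nth roots of unity is 1. (For n=1 it is 1; for n=2 it is -1.)

1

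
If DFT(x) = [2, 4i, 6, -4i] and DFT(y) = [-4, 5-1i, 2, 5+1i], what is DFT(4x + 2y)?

By linearity: DFT(4x + 2y) = 4·DFT(x) + 2·DFT(y)
= 4·[2, 4i, 6, -4i] + 2·[-4, 5-1i, 2, 5+1i]

Computing element-wise:
Z[0] = 4·(2) + 2·(-4) = 0
Z[1] = 4·(4i) + 2·(5-1i) = 10+14i
Z[2] = 4·(6) + 2·(2) = 28
Z[3] = 4·(-4i) + 2·(5+1i) = 10-14i

DFT(4x + 2y) = 4·X + 2·Y = [0, 10+14i, 28, 10-14i]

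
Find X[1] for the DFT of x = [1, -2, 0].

X[1] = Σ(n=0 to 2) x[n] · ω_3^(1n) where ω_3 = e^(-2πi/3)
= (1)·ω_3^0 + (-2)·ω_3^1 + (0)·ω_3^2

X[1] = 2.0000+1.7321i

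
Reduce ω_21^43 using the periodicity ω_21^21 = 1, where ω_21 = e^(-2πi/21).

Since ω_21^21 = 1, powers reduce modulo 21.
43 mod 21 = 1
So ω_21^43 = ω_21^1 = e^(-2πi·1/21)

ω_21^43 = ω_21^1 = 0.9556-0.2948i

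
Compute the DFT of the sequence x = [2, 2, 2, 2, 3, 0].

X[k] = Σ(n=0 to 5) x[n] · ω_6^(nk)
where ω_6 = e^(-2πi/6)

Computing each X[k]:
X[0] = 11
X[1] = -1.5000-0.8660i
X[2] = 0.5000-2.5981i
X[3] = 3
X[4] = 0.5000+2.5981i
X[5] = -1.5000+0.8660i

X = [11, -1.5000-0.8660i, 0.5000-2.5981i, 3, 0.5000+2.5981i, -1.5000+0.8660i]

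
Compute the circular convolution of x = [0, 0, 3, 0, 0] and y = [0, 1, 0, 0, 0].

(x ⊛ y)[n] = Σ(m=0 to 4) x[m] · y[(n-m) mod 5]

Computing each output sample:
(x ⊛ y)[0] = 0
(x ⊛ y)[1] = 0
(x ⊛ y)[2] = 0
(x ⊛ y)[3] = 3
(x ⊛ y)[4] = 0

x ⊛ y = [0, 0, 0, 3, 0]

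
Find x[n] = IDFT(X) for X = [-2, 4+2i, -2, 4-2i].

x[n] = (1/4) Σ(k=0 to 3) X[k] · e^(2πikn/4)

Computing each x[n]:
x[0] = 1
x[1] = -1
x[2] = -3
x[3] = 1

x = [1, -1, -3, 1]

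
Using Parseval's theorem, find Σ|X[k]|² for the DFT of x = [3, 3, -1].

Parseval: Σ|x[n]|² = (1/N)Σ|X[k]|², so Σ|X[k]|² = N·Σ|x[n]|² = 3·19.0000

Σ|X[k]|² = N·Σ|x[n]|² = 3·19.0000 = 57.0000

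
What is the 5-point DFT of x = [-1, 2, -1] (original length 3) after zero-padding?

Original 3-point DFT: [0, -1.5000-2.5981i, -1.5000+2.5981i]
Zero-padded 5-point DFT provides frequency interpolation.

DFT_5([x, 0, ...]) = [0, 0.4271-1.3143i, -2.9271-2.1266i, -2.9271+2.1266i, 0.4271+1.3143i]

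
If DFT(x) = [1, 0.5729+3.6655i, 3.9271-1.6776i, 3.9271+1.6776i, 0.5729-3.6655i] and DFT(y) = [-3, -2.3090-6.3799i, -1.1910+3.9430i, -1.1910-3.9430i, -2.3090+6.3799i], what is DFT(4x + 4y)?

By linearity: DFT(4x + 4y) = 4·DFT(x) + 4·DFT(y)
= 4·[1, 0.5729+3.6655i, 3.9271-1.6776i, 3.9271+1.6776i, 0.5729-3.6655i] + 4·[-3, -2.3090-6.3799i, -1.1910+3.9430i, -1.1910-3.9430i, -2.3090+6.3799i]

Computing element-wise:
Z[0] = 4·(1) + 4·(-3) = -8
Z[1] = 4·(0.5729+3.6655i) + 4·(-2.3090-6.3799i) = -6.9444-10.8576i
Z[2] = 4·(3.9271-1.6776i) + 4·(-1.1910+3.9430i) = 10.9444+9.0616i
Z[3] = 4·(3.9271+1.6776i) + 4·(-1.1910-3.9430i) = 10.9444-9.0616i
Z[4] = 4·(0.5729-3.6655i) + 4·(-2.3090+6.3799i) = -6.9444+10.8576i

DFT(4x + 4y) = 4·X + 4·Y = [-8, -6.9444-10.8576i, 10.9444+9.0616i, 10.9444-9.0616i, -6.9444+10.8576i]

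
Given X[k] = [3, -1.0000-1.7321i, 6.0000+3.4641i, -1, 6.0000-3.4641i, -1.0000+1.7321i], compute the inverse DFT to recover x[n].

x[n] = (1/6) Σ(k=0 to 5) X[k] · e^(2πikn/6)

Computing each x[n]:
x[0] = 2
x[1] = -1
x[2] = 1
x[3] = 3
x[4] = -2
x[5] = 0

x = [2, -1, 1, 3, -2, 0]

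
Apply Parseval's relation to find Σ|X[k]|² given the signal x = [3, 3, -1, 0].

Parseval: Σ|x[n]|² = (1/N)Σ|X[k]|², so Σ|X[k]|² = N·Σ|x[n]|² = 4·19.0000

Σ|X[k]|² = N·Σ|x[n]|² = 4·19.0000 = 76.0000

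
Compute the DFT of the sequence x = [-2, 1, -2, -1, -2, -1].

X[k] = Σ(n=0 to 5) x[n] · ω_6^(nk)
where ω_6 = e^(-2πi/6)

Computing each X[k]:
X[0] = -7
X[1] = 1.0000-1.7321i
X[2] = -1.0000-1.7321i
X[3] = -5
X[4] = -1.0000+1.7321i
X[5] = 1.0000+1.7321i

X = [-7, 1.0000-1.7321i, -1.0000-1.7321i, -5, -1.0000+1.7321i, 1.0000+1.7321i]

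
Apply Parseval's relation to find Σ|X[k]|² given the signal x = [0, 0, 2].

Parseval: Σ|x[n]|² = (1/N)Σ|X[k]|², so Σ|X[k]|² = N·Σ|x[n]|² = 3·4.0000

Σ|X[k]|² = N·Σ|x[n]|² = 3·4.0000 = 12.0000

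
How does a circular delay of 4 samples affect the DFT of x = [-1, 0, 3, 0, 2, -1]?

Time shift by 4: X_shifted[k] = ω_6^(4k) · X[k]
Shifted x = [3, 0, 2, -1, -1, 0]

DFT(x[n-4]) = [3, 3.5000-2.5981i, 1.5000+2.5981i, 5, 1.5000-2.5981i, 3.5000+2.5981i]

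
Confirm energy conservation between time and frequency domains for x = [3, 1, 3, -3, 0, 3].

Time domain:
Σ|x[n]|² = |3|² + |1|² + |3|² + |-3|² + |0|² + |3|² = 37.0000

Frequency domain:
(1/6)Σ|X[k]|² = (1/6)(|7|² + |6.5000-0.8660i|² + |-3.5000+4.3301i|² + |5|² + |-3.5000-4.3301i|² + |6.5000+0.8660i|²) = (1/6)·222.0000 = 37.0000

Both sides agree, confirming Parseval's theorem.

Σ|x[n]|² = (1/N)Σ|X[k]|² = 37.0000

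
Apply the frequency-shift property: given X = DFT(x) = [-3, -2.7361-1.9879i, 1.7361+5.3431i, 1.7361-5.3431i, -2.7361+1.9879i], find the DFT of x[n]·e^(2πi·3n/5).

Modulation property: DFT(ω_5^(-3n)·x[n]) = X[(k-3) mod 5], so circularly shift X by 3 positions.

X[k-3] = [1.7361+5.3431i, 1.7361-5.3431i, -2.7361+1.9879i, -3, -2.7361-1.9879i]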